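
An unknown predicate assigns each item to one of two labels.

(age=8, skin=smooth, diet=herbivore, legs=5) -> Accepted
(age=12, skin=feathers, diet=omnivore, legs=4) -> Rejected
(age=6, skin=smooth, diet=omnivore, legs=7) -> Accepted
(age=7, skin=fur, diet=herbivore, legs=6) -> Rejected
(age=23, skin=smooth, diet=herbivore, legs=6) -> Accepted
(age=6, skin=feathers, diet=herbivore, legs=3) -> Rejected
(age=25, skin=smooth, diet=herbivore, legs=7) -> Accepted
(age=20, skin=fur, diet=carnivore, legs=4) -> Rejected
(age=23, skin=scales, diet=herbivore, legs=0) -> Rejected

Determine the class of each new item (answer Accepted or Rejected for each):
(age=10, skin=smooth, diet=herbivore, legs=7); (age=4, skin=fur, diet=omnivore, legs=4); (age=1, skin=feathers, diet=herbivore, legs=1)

Accepted, Rejected, Rejected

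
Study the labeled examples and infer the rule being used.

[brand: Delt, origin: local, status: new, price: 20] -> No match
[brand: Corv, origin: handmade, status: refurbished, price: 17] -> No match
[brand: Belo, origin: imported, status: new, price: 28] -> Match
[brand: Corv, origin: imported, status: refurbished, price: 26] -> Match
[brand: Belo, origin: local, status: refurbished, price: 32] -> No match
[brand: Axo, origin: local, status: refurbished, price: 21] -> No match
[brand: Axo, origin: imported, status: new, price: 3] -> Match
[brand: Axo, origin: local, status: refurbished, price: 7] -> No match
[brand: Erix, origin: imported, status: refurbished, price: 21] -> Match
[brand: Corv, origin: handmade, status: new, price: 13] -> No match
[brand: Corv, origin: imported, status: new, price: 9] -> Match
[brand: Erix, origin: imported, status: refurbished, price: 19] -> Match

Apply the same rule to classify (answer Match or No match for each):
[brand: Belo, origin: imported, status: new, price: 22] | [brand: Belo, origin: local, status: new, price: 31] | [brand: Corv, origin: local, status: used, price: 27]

Match, No match, No match

Checking candidate rules against both groups, what survives is: origin is imported.
[brand: Belo, origin: imported, status: new, price: 22] → origin is imported → Match.
[brand: Belo, origin: local, status: new, price: 31] → origin is local → No match.
[brand: Corv, origin: local, status: used, price: 27] → origin is local → No match.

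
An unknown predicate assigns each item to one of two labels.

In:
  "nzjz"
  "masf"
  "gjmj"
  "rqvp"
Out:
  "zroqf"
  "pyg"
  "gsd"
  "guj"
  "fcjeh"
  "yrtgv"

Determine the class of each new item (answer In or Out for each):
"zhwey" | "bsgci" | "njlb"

Out, Out, In

Every 'In' example satisfies: even length. None of the 'Out' examples do.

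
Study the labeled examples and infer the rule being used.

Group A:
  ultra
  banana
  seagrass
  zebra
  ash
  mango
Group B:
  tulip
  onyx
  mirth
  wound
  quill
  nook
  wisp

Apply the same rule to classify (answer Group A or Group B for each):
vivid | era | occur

Checking candidate rules against both groups, what survives is: contains 'a'.
vivid: no 'a' — does not pass, so Group B. era: has 'a' — fits, so Group A. occur: no 'a' — does not pass, so Group B.

Group B, Group A, Group B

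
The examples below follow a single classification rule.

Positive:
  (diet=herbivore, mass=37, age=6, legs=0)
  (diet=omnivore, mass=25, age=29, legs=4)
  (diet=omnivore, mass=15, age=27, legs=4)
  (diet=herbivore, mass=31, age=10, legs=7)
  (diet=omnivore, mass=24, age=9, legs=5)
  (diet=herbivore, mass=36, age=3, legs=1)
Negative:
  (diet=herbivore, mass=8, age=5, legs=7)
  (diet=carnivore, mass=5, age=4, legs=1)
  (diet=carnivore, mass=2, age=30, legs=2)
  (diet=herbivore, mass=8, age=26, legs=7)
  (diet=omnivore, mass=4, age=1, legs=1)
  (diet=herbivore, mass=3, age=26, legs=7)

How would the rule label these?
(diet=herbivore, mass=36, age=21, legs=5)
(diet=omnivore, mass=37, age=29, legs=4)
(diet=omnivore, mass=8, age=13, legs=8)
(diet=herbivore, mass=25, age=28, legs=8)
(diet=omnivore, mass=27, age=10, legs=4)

Positive, Positive, Negative, Positive, Positive

Every 'Positive' example satisfies: mass ≥ 15. None of the 'Negative' examples do.
Positive: (diet=herbivore, mass=36, age=21, legs=5), since mass = 36. Positive: (diet=omnivore, mass=37, age=29, legs=4), since mass = 37. Negative: (diet=omnivore, mass=8, age=13, legs=8), since mass = 8. Positive: (diet=herbivore, mass=25, age=28, legs=8), since mass = 25. Positive: (diet=omnivore, mass=27, age=10, legs=4), since mass = 27.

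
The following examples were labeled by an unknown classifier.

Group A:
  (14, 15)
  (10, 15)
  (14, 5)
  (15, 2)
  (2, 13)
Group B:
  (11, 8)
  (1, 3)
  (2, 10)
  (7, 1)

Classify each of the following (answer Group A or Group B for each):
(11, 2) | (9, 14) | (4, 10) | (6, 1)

'Group A' ⟺ max ≥ 13.
(11, 2): max 11 — fails this test, so Group B.
(9, 14): max 14 — has this property, so Group A.
(4, 10): max 10 — fails this test, so Group B.
(6, 1): max 6 — fails this test, so Group B.

Group B, Group A, Group B, Group B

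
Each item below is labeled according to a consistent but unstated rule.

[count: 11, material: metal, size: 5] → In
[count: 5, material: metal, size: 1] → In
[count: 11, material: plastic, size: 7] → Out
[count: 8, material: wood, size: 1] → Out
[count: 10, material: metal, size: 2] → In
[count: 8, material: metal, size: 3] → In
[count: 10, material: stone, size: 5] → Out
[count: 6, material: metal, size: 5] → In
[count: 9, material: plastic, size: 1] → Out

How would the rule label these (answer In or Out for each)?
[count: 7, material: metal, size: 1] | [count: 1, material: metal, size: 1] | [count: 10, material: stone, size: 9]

In, In, Out

The classifier is using: material is metal.
[count: 7, material: metal, size: 1] → material is metal → In. [count: 1, material: metal, size: 1] → material is metal → In. [count: 10, material: stone, size: 9] → material is stone → Out.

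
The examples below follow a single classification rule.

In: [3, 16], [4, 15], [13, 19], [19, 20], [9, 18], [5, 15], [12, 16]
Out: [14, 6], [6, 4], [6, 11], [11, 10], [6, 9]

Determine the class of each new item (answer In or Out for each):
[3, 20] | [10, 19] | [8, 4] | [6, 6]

In, In, Out, Out

One predicate separates the groups cleanly: second ≥ 12.
[3, 20] — second 20, hence In. [10, 19] — second 19, hence In. [8, 4] — second 4, hence Out. [6, 6] — second 6, hence Out.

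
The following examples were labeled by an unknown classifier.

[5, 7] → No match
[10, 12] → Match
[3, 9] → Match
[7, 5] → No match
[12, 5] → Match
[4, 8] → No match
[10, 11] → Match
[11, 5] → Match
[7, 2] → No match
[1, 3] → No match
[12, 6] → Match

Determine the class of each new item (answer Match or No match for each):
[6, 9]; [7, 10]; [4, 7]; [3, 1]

Match, Match, No match, No match

Every 'Match' example satisfies: max ≥ 9. None of the 'No match' examples do.
[6, 9] → max 9 → Match. [7, 10] → max 10 → Match. [4, 7] → max 7 → No match. [3, 1] → max 3 → No match.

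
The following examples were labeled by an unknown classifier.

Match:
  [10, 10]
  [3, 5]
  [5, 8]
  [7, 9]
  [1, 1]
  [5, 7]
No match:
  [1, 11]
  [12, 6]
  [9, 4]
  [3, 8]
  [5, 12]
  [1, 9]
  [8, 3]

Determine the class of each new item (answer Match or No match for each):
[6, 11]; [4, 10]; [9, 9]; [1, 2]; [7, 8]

No match, No match, Match, Match, Match

Rule: |first − second| ≤ 3. This holds for each 'Match' example and fails for each 'No match' one.
No match: [6, 11], since |6−11| = 5.
No match: [4, 10], since |4−10| = 6.
Match: [9, 9], since |9−9| = 0.
Match: [1, 2], since |1−2| = 1.
Match: [7, 8], since |7−8| = 1.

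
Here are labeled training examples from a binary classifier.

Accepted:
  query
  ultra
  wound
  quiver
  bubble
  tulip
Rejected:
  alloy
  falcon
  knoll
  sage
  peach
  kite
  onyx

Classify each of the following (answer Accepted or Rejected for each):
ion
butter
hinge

One predicate separates the groups cleanly: contains 'u'.
ion: no 'u' — lacks this property, so Rejected. butter: has 'u' — checks out, so Accepted. hinge: no 'u' — lacks this property, so Rejected.

Rejected, Accepted, Rejected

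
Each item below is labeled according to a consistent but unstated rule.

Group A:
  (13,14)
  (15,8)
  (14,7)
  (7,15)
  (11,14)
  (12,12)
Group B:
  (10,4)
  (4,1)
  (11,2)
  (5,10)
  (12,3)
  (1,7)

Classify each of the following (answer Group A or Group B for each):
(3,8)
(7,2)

Group B, Group B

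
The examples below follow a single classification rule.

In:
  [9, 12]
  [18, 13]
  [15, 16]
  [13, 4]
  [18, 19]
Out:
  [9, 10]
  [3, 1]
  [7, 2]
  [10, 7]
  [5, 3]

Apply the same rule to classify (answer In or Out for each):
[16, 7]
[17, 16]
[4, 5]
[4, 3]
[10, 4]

In, In, Out, Out, Out

The distinguishing property — max ≥ 12 — holds for all the 'In' cases and none of the 'Out' cases.
[16, 7]: In (max 16). [17, 16]: In (max 17). [4, 5]: Out (max 5). [4, 3]: Out (max 4). [10, 4]: Out (max 10).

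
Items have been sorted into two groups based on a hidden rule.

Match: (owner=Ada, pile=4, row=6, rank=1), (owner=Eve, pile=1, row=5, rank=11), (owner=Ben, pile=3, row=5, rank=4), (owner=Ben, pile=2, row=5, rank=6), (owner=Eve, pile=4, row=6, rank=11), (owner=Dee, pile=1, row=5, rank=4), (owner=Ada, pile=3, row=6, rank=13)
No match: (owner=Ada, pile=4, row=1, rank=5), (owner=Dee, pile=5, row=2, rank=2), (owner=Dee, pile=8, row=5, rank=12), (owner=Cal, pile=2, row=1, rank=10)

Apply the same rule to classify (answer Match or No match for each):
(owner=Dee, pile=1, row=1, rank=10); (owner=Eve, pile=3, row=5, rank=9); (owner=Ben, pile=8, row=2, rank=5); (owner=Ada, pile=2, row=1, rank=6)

No match, Match, No match, No match

The common property of the 'Match' items is: pile ≤ 4 AND row ≥ 2. No 'No match' item has it.
(owner=Dee, pile=1, row=1, rank=10) → pile = 1, row = 1 → No match. (owner=Eve, pile=3, row=5, rank=9) → pile = 3, row = 5 → Match. (owner=Ben, pile=8, row=2, rank=5) → pile = 8, row = 2 → No match. (owner=Ada, pile=2, row=1, rank=6) → pile = 2, row = 1 → No match.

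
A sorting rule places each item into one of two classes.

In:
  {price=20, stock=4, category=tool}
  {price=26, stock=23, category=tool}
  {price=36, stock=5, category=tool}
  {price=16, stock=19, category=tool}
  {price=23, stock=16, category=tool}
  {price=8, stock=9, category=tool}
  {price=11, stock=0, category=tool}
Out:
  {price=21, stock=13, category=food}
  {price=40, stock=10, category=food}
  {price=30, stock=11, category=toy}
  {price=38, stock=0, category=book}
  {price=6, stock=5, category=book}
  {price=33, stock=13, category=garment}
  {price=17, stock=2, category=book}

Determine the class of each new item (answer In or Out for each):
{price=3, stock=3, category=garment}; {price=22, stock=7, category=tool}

Out, In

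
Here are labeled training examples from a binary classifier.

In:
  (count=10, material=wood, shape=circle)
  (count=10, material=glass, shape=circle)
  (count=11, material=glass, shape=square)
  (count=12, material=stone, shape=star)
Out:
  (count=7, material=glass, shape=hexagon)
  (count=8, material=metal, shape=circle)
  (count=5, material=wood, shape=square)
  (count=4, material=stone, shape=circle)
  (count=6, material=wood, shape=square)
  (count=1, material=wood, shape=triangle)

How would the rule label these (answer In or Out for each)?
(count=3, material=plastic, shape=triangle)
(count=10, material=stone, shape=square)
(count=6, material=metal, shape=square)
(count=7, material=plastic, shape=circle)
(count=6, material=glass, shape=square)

All 'In' examples share one property — count ≥ 10 — and every 'Out' example lacks it.
Out: (count=3, material=plastic, shape=triangle), since count = 3.
In: (count=10, material=stone, shape=square), since count = 10.
Out: (count=6, material=metal, shape=square), since count = 6.
Out: (count=7, material=plastic, shape=circle), since count = 7.
Out: (count=6, material=glass, shape=square), since count = 6.

Out, In, Out, Out, Out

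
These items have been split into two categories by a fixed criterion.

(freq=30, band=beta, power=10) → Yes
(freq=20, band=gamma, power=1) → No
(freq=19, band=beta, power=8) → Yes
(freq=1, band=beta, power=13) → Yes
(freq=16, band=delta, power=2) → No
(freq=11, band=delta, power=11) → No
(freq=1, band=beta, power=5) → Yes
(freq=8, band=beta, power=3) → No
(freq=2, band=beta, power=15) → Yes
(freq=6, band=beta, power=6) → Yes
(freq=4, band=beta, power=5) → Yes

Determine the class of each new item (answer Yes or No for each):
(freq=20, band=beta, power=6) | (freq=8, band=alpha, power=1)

Every 'Yes' example satisfies: band is beta AND power ≥ 5. None of the 'No' examples do.

Yes, No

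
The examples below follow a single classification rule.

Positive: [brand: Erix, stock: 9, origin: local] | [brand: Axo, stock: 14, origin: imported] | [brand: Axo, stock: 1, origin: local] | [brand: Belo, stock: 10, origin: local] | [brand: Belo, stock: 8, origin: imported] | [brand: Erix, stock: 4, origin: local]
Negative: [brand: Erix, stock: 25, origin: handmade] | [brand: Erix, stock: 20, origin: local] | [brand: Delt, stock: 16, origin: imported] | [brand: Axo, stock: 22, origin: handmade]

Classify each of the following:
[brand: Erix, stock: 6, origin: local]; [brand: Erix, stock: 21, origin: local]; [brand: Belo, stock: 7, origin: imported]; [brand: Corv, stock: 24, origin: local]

Positive, Negative, Positive, Negative

The simplest hypothesis consistent with all the labels is: stock ≤ 14.
[brand: Erix, stock: 6, origin: local] — stock = 6, hence Positive.
[brand: Erix, stock: 21, origin: local] — stock = 21, hence Negative.
[brand: Belo, stock: 7, origin: imported] — stock = 7, hence Positive.
[brand: Corv, stock: 24, origin: local] — stock = 24, hence Negative.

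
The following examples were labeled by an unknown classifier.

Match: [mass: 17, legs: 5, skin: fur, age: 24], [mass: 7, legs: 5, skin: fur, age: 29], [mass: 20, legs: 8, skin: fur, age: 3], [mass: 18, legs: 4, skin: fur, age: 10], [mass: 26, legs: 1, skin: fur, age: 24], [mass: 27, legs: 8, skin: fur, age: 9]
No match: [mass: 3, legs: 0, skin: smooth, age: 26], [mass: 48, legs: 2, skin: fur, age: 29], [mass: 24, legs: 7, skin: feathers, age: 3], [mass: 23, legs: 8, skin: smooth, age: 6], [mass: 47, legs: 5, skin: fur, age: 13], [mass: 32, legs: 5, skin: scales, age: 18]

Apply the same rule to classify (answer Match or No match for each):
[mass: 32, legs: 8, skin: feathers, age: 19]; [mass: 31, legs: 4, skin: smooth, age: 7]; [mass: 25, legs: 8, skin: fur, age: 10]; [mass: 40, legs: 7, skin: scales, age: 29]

The simplest hypothesis consistent with all the labels is: skin is fur AND mass ≤ 27.

No match, No match, Match, No match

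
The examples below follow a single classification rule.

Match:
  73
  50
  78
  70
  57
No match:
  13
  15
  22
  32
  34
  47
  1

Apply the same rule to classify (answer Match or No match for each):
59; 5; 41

Match, No match, No match

All 'Match' examples share one property — at least 50 — and every 'No match' example lacks it.
59 → 59 ≥ 50 → Match. 5 → 5 < 50 → No match. 41 → 41 < 50 → No match.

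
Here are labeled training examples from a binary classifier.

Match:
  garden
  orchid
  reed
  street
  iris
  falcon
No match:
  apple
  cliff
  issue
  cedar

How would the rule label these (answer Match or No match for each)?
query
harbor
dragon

Looking at the examples, the only property every 'Match' case has and every 'No match' case lacks is: even length.
query — length 5, hence No match.
harbor — length 6, hence Match.
dragon — length 6, hence Match.

No match, Match, Match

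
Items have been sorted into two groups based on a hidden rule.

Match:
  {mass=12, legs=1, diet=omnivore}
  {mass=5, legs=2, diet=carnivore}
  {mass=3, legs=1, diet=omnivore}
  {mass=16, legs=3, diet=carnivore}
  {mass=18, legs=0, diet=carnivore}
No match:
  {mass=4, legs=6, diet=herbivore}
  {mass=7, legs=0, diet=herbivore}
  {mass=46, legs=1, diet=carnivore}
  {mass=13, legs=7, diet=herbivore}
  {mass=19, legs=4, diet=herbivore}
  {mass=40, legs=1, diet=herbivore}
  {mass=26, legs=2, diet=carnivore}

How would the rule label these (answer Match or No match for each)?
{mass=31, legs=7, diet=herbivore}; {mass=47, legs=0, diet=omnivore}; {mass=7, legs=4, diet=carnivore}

The rule appears to be: diet is not herbivore AND mass ≤ 18.
{mass=31, legs=7, diet=herbivore} → diet is herbivore, mass = 31 → No match. {mass=47, legs=0, diet=omnivore} → diet is omnivore, mass = 47 → No match. {mass=7, legs=4, diet=carnivore} → diet is carnivore, mass = 7 → Match.

No match, No match, Match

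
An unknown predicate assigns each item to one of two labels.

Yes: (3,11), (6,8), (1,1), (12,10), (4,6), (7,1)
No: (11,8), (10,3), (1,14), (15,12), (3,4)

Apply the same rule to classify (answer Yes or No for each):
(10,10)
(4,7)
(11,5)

Yes, No, Yes

One predicate separates the groups cleanly: sum is even.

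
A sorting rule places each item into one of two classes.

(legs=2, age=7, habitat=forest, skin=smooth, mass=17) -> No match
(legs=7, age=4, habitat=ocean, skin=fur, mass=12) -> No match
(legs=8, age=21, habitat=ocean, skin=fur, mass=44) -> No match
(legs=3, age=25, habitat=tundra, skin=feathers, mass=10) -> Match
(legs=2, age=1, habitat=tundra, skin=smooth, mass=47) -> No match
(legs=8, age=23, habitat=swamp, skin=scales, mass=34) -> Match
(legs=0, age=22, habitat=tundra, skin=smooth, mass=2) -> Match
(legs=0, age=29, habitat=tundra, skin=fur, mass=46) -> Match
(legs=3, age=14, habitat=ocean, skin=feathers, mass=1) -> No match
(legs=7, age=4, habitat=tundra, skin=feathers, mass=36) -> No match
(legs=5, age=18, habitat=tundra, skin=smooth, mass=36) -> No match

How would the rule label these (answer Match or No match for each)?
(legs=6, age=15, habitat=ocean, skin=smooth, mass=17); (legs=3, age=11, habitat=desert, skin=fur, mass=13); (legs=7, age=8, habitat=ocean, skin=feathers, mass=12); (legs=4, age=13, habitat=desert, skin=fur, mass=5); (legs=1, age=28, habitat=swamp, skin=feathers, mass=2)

No match, No match, No match, No match, Match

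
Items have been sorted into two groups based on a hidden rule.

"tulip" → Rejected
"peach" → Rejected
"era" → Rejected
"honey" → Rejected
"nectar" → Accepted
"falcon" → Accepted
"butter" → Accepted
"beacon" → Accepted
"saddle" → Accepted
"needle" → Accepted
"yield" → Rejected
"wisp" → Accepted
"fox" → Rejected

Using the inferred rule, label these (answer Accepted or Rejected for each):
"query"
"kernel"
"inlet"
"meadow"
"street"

A rule that fits every label: even length — true of each 'Accepted' example, false of each 'Rejected' one.
"query" → length 5 → Rejected. "kernel" → length 6 → Accepted. "inlet" → length 5 → Rejected. "meadow" → length 6 → Accepted. "street" → length 6 → Accepted.

Rejected, Accepted, Rejected, Accepted, Accepted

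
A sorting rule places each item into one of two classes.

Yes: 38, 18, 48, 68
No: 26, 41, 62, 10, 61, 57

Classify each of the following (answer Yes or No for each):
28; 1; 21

Yes, No, No

'Yes' ⟺ ends in digit 8.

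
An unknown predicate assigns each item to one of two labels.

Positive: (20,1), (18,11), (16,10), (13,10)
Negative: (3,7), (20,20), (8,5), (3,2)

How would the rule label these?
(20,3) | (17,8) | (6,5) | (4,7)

Every 'Positive' example satisfies: first > second AND sum ≥ 21. None of the 'Negative' examples do.

Positive, Positive, Negative, Negative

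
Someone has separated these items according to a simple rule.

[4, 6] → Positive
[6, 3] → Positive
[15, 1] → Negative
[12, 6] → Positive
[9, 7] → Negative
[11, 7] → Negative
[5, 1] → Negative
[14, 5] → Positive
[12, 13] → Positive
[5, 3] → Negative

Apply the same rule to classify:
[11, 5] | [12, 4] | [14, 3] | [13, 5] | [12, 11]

The common property of the 'Positive' items is: first is even. No 'Negative' item has it.

Negative, Positive, Positive, Negative, Positive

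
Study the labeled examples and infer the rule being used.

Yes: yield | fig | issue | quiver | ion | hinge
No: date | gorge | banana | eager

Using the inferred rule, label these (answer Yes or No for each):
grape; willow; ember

No, Yes, No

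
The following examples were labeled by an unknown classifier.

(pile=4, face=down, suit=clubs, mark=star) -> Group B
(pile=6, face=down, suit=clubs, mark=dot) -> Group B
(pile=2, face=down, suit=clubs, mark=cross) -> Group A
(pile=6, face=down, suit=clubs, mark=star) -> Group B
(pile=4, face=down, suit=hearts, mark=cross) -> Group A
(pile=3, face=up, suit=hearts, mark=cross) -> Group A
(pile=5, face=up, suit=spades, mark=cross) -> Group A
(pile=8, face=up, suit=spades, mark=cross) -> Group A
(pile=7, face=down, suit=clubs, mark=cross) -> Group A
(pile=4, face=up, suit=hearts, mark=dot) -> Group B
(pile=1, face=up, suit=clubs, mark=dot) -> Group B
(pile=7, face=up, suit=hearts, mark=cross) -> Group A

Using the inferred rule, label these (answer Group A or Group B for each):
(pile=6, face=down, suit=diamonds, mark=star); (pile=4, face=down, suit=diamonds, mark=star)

All 'Group A' examples share one property — mark is cross — and every 'Group B' example lacks it.
Group B: (pile=6, face=down, suit=diamonds, mark=star), since mark is star. Group B: (pile=4, face=down, suit=diamonds, mark=star), since mark is star.

Group B, Group B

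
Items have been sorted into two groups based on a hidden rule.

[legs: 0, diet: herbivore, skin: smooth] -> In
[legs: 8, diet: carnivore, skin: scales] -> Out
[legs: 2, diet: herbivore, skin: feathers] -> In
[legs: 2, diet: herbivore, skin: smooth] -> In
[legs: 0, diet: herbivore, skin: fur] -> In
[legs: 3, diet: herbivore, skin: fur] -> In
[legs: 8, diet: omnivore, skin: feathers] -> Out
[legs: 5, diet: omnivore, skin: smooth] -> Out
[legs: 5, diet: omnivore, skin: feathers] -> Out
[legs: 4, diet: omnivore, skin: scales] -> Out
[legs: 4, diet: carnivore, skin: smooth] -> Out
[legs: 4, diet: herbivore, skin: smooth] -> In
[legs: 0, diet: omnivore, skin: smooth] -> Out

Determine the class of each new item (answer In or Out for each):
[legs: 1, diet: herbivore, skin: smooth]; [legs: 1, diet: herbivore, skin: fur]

In, In

A rule that fits every label: diet is herbivore — true of each 'In' example, false of each 'Out' one.
[legs: 1, diet: herbivore, skin: smooth]: diet is herbivore, has this property → In. [legs: 1, diet: herbivore, skin: fur]: diet is herbivore, has this property → In.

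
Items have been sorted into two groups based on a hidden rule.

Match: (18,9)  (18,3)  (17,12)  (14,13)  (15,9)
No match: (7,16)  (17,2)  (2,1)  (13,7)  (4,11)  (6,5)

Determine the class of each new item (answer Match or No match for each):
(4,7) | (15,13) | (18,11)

No match, Match, Match

The simplest hypothesis consistent with all the labels is: first > second AND sum ≥ 21.
No match: (4,7), since 4 < 7, 4+7 = 11.
Match: (15,13), since 15 > 13, 15+13 = 28.
Match: (18,11), since 18 > 11, 18+11 = 29.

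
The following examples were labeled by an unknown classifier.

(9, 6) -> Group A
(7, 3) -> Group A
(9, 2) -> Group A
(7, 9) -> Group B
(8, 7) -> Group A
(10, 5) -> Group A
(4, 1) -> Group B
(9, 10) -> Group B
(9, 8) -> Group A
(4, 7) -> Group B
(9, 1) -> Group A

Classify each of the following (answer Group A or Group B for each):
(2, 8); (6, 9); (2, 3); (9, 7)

Group B, Group B, Group B, Group A

Rule: first > second AND sum ≥ 10. This holds for each 'Group A' example and fails for each 'Group B' one.
(2, 8) → 2 < 8, 2+8 = 10 → Group B. (6, 9) → 6 < 9, 6+9 = 15 → Group B. (2, 3) → 2 < 3, 2+3 = 5 → Group B. (9, 7) → 9 > 7, 9+7 = 16 → Group A.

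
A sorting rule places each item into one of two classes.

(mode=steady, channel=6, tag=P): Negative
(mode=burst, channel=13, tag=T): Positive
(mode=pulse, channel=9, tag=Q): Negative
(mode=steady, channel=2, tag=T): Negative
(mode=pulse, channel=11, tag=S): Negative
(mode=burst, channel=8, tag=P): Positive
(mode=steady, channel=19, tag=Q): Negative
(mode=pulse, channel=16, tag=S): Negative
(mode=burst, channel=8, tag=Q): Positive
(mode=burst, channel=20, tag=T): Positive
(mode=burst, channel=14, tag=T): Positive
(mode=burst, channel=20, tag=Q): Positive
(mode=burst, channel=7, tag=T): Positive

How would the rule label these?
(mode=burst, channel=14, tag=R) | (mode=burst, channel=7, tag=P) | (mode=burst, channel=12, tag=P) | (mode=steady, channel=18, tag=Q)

Positive, Positive, Positive, Negative

A rule that fits every label: mode is burst — true of each 'Positive' example, false of each 'Negative' one.
(mode=burst, channel=14, tag=R): mode is burst, matches → Positive.
(mode=burst, channel=7, tag=P): mode is burst, matches → Positive.
(mode=burst, channel=12, tag=P): mode is burst, matches → Positive.
(mode=steady, channel=18, tag=Q): mode is steady, does not fit → Negative.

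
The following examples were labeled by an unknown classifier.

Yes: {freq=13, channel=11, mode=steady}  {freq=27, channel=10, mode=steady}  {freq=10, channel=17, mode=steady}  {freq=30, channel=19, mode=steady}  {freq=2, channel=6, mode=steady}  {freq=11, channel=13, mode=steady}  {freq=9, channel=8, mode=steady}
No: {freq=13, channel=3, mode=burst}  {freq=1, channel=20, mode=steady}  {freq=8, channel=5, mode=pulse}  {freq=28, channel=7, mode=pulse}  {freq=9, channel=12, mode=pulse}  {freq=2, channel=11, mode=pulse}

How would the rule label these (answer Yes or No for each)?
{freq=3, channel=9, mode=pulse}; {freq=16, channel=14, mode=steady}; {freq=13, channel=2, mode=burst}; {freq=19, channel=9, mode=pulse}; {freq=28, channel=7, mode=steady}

No, Yes, No, No, Yes

The distinguishing property — mode is steady AND freq ≥ 2 — holds for all the 'Yes' cases and none of the 'No' cases.
{freq=3, channel=9, mode=pulse}: mode is pulse, freq = 3 — does not fit, so No.
{freq=16, channel=14, mode=steady}: mode is steady, freq = 16 — has this property, so Yes.
{freq=13, channel=2, mode=burst}: mode is burst, freq = 13 — does not fit, so No.
{freq=19, channel=9, mode=pulse}: mode is pulse, freq = 19 — does not fit, so No.
{freq=28, channel=7, mode=steady}: mode is steady, freq = 28 — has this property, so Yes.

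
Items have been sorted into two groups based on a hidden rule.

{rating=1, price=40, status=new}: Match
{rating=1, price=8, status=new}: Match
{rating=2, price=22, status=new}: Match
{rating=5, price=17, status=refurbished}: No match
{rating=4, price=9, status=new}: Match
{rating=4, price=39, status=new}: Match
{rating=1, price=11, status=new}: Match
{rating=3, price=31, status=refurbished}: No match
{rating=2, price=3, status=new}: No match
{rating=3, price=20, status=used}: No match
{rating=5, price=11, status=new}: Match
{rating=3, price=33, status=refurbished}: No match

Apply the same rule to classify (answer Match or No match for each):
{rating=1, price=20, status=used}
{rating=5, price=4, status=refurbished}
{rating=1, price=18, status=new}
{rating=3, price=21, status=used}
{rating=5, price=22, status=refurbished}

Every 'Match' example satisfies: status is new AND price ≥ 8. None of the 'No match' examples do.

No match, No match, Match, No match, No match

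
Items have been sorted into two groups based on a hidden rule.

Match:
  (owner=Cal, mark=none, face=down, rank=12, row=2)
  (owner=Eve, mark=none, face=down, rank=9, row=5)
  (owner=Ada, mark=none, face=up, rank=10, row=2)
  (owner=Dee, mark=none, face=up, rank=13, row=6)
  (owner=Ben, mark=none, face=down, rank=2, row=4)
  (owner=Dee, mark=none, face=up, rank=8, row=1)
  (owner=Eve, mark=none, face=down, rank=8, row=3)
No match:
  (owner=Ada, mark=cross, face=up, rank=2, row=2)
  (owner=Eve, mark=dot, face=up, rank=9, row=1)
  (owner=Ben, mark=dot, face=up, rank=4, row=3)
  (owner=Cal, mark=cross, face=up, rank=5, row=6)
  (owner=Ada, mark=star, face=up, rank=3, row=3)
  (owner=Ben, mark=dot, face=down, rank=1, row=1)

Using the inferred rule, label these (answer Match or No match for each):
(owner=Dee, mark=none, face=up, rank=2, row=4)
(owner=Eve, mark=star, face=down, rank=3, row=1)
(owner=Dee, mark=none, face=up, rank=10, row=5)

The rule appears to be: mark is none.
(owner=Dee, mark=none, face=up, rank=2, row=4): mark is none, has this property → Match.
(owner=Eve, mark=star, face=down, rank=3, row=1): mark is star, does not fit → No match.
(owner=Dee, mark=none, face=up, rank=10, row=5): mark is none, has this property → Match.

Match, No match, Match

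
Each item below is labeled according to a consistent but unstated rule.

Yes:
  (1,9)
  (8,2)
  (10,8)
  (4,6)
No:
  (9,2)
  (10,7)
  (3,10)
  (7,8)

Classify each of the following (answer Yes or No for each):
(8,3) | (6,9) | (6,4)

The classifier is using: sum is even.
(8,3) — 8+3 = 11, hence No. (6,9) — 6+9 = 15, hence No. (6,4) — 6+4 = 10, hence Yes.

No, No, Yes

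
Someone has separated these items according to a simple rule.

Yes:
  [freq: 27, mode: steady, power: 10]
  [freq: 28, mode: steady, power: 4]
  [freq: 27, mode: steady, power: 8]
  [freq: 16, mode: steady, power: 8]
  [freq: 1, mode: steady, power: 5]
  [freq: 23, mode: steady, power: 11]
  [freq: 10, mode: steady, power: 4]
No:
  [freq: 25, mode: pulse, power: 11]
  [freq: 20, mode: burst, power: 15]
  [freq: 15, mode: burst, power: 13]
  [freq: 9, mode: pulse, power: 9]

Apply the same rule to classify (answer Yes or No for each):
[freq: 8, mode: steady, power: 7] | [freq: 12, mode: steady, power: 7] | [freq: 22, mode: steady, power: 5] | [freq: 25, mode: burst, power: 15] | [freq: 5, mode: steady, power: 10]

The common property of the 'Yes' items is: mode is steady. No 'No' item has it.

Yes, Yes, Yes, No, Yes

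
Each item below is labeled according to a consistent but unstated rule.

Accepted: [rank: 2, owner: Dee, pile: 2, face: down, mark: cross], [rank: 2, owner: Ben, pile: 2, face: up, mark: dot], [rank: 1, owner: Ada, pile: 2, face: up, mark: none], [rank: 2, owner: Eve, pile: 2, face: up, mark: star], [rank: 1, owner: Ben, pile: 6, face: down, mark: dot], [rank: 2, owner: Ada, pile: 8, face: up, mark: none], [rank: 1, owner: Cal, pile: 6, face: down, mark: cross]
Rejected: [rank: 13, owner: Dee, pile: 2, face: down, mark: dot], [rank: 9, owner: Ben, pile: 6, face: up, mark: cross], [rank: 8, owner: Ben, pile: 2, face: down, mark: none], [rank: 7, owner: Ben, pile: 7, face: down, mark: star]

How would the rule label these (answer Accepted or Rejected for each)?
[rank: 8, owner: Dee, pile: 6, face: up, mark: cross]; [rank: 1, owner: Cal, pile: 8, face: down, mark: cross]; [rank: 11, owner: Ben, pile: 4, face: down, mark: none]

Rejected, Accepted, Rejected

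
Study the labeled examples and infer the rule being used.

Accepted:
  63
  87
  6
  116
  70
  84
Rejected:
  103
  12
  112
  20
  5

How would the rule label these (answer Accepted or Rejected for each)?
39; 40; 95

Accepted, Rejected, Accepted

Every 'Accepted' example satisfies: digit sum ≥ 6. None of the 'Rejected' examples do.
39: digit sum 3+9 = 12, checks out → Accepted. 40: digit sum 4+0 = 4, fails the rule → Rejected. 95: digit sum 9+5 = 14, checks out → Accepted.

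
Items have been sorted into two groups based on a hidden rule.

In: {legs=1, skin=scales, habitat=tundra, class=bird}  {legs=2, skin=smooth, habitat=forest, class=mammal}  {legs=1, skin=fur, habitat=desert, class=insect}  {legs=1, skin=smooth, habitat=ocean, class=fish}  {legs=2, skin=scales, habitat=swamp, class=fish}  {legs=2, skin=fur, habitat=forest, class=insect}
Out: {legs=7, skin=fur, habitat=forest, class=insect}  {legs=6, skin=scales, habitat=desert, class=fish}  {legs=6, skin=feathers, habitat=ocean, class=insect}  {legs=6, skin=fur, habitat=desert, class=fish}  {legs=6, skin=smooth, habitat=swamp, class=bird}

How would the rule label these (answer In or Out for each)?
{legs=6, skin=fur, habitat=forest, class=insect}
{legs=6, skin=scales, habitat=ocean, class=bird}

Out, Out

One predicate separates the groups cleanly: legs ≤ 2.
Out: {legs=6, skin=fur, habitat=forest, class=insect}, since legs = 6. Out: {legs=6, skin=scales, habitat=ocean, class=bird}, since legs = 6.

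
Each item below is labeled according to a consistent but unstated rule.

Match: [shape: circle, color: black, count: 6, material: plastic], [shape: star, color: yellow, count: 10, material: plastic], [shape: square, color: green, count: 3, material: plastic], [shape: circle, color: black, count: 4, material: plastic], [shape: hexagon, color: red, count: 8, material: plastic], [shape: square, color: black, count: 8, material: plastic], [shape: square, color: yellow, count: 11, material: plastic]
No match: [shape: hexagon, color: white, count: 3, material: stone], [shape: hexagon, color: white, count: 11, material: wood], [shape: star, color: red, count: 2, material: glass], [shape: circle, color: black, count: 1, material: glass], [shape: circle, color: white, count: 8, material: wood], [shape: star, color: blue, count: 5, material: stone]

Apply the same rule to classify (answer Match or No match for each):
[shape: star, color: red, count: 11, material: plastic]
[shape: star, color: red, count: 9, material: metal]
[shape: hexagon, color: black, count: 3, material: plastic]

Match, No match, Match

The common property of the 'Match' items is: material is plastic. No 'No match' item has it.
Match: [shape: star, color: red, count: 11, material: plastic], since material is plastic. No match: [shape: star, color: red, count: 9, material: metal], since material is metal. Match: [shape: hexagon, color: black, count: 3, material: plastic], since material is plastic.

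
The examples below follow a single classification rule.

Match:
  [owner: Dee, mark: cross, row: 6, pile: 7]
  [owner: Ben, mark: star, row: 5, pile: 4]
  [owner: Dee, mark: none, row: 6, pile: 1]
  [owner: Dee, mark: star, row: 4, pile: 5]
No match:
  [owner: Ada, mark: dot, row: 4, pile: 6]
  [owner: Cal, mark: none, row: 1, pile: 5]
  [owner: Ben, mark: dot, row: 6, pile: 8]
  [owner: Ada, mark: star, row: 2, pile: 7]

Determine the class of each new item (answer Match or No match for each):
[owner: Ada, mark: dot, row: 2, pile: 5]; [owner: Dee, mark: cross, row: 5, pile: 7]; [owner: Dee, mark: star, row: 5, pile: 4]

No match, Match, Match

The pattern is that an item is 'Match' exactly when: owner is Dee OR row = 5.
[owner: Ada, mark: dot, row: 2, pile: 5]: owner is Ada, row = 2 — fails this test, so No match. [owner: Dee, mark: cross, row: 5, pile: 7]: owner is Dee, row = 5 — qualifies, so Match. [owner: Dee, mark: star, row: 5, pile: 4]: owner is Dee, row = 5 — qualifies, so Match.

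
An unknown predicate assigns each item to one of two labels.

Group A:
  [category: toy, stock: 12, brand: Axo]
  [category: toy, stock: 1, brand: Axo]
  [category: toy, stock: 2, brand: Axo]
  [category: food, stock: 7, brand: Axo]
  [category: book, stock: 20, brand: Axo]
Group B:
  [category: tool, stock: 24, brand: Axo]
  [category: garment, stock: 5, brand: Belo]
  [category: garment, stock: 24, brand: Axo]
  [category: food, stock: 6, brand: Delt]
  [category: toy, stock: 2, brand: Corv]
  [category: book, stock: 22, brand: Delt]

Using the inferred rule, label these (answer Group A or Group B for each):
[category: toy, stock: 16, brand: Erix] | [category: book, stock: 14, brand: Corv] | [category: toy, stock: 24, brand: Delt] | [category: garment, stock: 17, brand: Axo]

The pattern is that an item is 'Group A' exactly when: brand is Axo AND stock ≤ 20.
Group B: [category: toy, stock: 16, brand: Erix], since brand is Erix, stock = 16. Group B: [category: book, stock: 14, brand: Corv], since brand is Corv, stock = 14. Group B: [category: toy, stock: 24, brand: Delt], since brand is Delt, stock = 24. Group A: [category: garment, stock: 17, brand: Axo], since brand is Axo, stock = 17.

Group B, Group B, Group B, Group A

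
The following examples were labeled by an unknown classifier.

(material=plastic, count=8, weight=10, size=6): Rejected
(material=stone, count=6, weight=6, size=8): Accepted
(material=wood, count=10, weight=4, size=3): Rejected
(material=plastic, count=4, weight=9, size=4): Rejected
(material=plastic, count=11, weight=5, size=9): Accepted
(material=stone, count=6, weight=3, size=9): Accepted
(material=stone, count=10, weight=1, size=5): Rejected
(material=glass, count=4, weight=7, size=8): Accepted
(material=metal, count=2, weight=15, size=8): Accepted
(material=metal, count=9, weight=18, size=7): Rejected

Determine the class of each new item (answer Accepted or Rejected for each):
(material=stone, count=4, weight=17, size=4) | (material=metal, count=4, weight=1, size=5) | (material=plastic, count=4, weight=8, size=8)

Rejected, Rejected, Accepted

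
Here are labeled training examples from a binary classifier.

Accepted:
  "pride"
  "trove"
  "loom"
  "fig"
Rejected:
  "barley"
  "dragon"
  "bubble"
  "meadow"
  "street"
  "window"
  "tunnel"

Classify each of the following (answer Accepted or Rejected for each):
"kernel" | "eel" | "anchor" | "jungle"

Rejected, Accepted, Rejected, Rejected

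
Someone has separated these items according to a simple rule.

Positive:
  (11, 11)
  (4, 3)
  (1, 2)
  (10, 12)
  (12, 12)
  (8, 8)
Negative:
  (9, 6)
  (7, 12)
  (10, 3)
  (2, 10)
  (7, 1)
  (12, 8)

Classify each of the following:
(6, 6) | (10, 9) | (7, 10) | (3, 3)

Positive, Positive, Negative, Positive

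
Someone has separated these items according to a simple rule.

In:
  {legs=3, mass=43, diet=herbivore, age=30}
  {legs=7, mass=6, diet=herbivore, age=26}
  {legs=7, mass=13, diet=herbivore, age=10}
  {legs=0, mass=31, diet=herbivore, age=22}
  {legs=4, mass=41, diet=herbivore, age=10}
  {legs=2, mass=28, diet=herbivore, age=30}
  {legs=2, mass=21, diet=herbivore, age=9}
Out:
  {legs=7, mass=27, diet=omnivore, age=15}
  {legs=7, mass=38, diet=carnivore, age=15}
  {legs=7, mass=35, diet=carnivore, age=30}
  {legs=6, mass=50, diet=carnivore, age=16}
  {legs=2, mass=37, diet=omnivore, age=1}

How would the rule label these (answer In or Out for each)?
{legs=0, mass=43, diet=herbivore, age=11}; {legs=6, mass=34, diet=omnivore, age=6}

In, Out

Every 'In' example satisfies: diet is herbivore. None of the 'Out' examples do.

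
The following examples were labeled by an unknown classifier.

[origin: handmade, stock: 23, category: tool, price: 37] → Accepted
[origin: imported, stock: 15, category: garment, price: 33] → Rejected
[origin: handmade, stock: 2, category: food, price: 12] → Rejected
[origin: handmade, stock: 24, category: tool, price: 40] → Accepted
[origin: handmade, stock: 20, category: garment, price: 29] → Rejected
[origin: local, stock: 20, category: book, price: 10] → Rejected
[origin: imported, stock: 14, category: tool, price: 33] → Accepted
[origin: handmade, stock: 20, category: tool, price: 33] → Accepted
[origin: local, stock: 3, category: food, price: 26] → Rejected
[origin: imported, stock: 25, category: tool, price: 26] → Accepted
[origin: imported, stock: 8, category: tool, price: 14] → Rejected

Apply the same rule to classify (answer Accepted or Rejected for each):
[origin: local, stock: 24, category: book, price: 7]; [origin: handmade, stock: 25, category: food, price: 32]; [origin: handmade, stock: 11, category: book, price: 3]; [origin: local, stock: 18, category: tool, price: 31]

Rejected, Rejected, Rejected, Accepted

The pattern is that an item is 'Accepted' exactly when: category is tool AND price ≥ 26.
[origin: local, stock: 24, category: book, price: 7]: Rejected (category is book, price = 7).
[origin: handmade, stock: 25, category: food, price: 32]: Rejected (category is food, price = 32).
[origin: handmade, stock: 11, category: book, price: 3]: Rejected (category is book, price = 3).
[origin: local, stock: 18, category: tool, price: 31]: Accepted (category is tool, price = 31).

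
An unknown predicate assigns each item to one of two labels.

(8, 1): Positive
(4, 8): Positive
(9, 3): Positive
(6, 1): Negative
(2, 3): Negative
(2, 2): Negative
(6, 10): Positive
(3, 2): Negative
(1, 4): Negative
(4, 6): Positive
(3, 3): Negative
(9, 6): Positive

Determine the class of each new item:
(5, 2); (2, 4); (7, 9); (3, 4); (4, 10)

Negative, Negative, Positive, Negative, Positive

Every 'Positive' example satisfies: sum ≥ 9. None of the 'Negative' examples do.
(5, 2): 5+2 = 7, doesn't match → Negative. (2, 4): 2+4 = 6, doesn't match → Negative. (7, 9): 7+9 = 16, passes → Positive. (3, 4): 3+4 = 7, doesn't match → Negative. (4, 10): 4+10 = 14, passes → Positive.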